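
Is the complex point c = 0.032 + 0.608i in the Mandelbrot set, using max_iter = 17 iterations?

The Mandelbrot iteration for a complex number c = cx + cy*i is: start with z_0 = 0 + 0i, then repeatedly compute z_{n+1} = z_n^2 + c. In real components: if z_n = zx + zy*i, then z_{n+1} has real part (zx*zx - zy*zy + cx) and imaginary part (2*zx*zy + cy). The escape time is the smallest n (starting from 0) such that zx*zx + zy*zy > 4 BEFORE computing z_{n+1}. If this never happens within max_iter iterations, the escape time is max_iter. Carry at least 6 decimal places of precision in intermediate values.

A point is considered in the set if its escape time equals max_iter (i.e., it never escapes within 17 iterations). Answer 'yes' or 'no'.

z_0 = 0 + 0i, c = 0.0320 + 0.6080i
Iter 1: z = 0.0320 + 0.6080i, |z|^2 = 0.3707
Iter 2: z = -0.3366 + 0.6469i, |z|^2 = 0.5318
Iter 3: z = -0.2732 + 0.1724i, |z|^2 = 0.1044
Iter 4: z = 0.0769 + 0.5138i, |z|^2 = 0.2699
Iter 5: z = -0.2261 + 0.6870i, |z|^2 = 0.5231
Iter 6: z = -0.3889 + 0.2974i, |z|^2 = 0.2397
Iter 7: z = 0.0948 + 0.3767i, |z|^2 = 0.1509
Iter 8: z = -0.1009 + 0.6794i, |z|^2 = 0.4718
Iter 9: z = -0.4194 + 0.4709i, |z|^2 = 0.3976
Iter 10: z = -0.0138 + 0.2130i, |z|^2 = 0.0456
Iter 11: z = -0.0132 + 0.6021i, |z|^2 = 0.3627
Iter 12: z = -0.3304 + 0.5921i, |z|^2 = 0.4597
Iter 13: z = -0.2094 + 0.2168i, |z|^2 = 0.0909
Iter 14: z = 0.0289 + 0.5172i, |z|^2 = 0.2683
Iter 15: z = -0.2347 + 0.6379i, |z|^2 = 0.4620
Iter 16: z = -0.3198 + 0.3086i, |z|^2 = 0.1975
Did not escape in 17 iterations → in set

Answer: yes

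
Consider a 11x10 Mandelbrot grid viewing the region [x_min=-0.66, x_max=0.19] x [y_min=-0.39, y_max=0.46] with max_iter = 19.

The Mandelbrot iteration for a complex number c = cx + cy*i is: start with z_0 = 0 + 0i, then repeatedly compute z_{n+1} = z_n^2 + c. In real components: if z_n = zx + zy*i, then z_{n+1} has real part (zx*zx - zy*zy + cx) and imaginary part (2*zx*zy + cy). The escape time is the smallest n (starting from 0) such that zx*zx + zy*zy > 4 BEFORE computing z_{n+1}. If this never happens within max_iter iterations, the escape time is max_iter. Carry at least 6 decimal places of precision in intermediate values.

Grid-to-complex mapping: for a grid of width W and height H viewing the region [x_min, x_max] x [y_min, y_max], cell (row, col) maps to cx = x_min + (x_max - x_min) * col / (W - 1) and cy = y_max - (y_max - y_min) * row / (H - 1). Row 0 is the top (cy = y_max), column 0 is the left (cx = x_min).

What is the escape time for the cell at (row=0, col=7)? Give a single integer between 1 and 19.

z_0 = 0 + 0i, c = -0.0650 + 0.4600i
Iter 1: z = -0.0650 + 0.4600i, |z|^2 = 0.2158
Iter 2: z = -0.2724 + 0.4002i, |z|^2 = 0.2343
Iter 3: z = -0.1510 + 0.2420i, |z|^2 = 0.0814
Iter 4: z = -0.1008 + 0.3869i, |z|^2 = 0.1599
Iter 5: z = -0.2046 + 0.3820i, |z|^2 = 0.1878
Iter 6: z = -0.1691 + 0.3037i, |z|^2 = 0.1208
Iter 7: z = -0.1286 + 0.3573i, |z|^2 = 0.1442
Iter 8: z = -0.1761 + 0.3681i, |z|^2 = 0.1665
Iter 9: z = -0.1695 + 0.3304i, |z|^2 = 0.1379
Iter 10: z = -0.1454 + 0.3480i, |z|^2 = 0.1423
Iter 11: z = -0.1650 + 0.3588i, |z|^2 = 0.1559
Iter 12: z = -0.1665 + 0.3416i, |z|^2 = 0.1444
Iter 13: z = -0.1540 + 0.3462i, |z|^2 = 0.1436
Iter 14: z = -0.1612 + 0.3534i, |z|^2 = 0.1508
Iter 15: z = -0.1639 + 0.3461i, |z|^2 = 0.1466
Iter 16: z = -0.1579 + 0.3466i, |z|^2 = 0.1450
Iter 17: z = -0.1602 + 0.3505i, |z|^2 = 0.1485
Iter 18: z = -0.1622 + 0.3477i, |z|^2 = 0.1472

Answer: 19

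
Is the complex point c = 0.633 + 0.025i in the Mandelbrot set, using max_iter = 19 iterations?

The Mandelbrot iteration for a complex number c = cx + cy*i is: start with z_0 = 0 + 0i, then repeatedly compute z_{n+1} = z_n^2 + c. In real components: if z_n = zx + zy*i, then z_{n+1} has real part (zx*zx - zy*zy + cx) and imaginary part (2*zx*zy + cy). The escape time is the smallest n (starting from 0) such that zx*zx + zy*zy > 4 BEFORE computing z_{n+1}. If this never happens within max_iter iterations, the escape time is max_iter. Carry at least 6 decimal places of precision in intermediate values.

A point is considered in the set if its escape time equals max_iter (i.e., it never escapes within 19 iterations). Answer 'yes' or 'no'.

z_0 = 0 + 0i, c = 0.6330 + 0.0250i
Iter 1: z = 0.6330 + 0.0250i, |z|^2 = 0.4013
Iter 2: z = 1.0331 + 0.0567i, |z|^2 = 1.0704
Iter 3: z = 1.6970 + 0.1420i, |z|^2 = 2.9000
Iter 4: z = 3.4927 + 0.5071i, |z|^2 = 12.4559
Escaped at iteration 4

Answer: no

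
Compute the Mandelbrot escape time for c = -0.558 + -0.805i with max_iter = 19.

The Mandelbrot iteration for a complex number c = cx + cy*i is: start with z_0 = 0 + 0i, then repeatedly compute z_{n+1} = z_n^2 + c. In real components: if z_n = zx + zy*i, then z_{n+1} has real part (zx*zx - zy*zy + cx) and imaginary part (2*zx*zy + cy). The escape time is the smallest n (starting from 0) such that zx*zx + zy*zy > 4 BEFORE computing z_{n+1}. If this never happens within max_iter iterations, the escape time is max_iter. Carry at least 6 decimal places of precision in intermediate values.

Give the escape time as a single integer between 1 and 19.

Answer: 5

Derivation:
z_0 = 0 + 0i, c = -0.5580 + -0.8050i
Iter 1: z = -0.5580 + -0.8050i, |z|^2 = 0.9594
Iter 2: z = -0.8947 + 0.0934i, |z|^2 = 0.8091
Iter 3: z = 0.2337 + -0.9721i, |z|^2 = 0.9996
Iter 4: z = -1.4483 + -1.2594i, |z|^2 = 3.6836
Iter 5: z = -0.0463 + 2.8429i, |z|^2 = 8.0844
Escaped at iteration 5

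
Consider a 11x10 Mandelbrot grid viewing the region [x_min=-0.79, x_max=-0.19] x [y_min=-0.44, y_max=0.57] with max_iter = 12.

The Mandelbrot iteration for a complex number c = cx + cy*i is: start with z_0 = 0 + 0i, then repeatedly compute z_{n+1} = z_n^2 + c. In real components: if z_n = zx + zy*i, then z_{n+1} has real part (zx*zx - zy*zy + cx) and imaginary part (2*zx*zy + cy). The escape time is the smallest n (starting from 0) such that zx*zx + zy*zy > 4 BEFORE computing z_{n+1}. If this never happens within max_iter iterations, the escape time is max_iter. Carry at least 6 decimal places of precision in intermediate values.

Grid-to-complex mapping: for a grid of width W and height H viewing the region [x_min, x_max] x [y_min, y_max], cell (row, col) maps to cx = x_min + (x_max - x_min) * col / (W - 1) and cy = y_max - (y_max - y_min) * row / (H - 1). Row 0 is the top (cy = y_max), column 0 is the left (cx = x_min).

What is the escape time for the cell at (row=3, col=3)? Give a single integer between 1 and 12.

z_0 = 0 + 0i, c = -0.6100 + 0.2333i
Iter 1: z = -0.6100 + 0.2333i, |z|^2 = 0.4265
Iter 2: z = -0.2923 + -0.0513i, |z|^2 = 0.0881
Iter 3: z = -0.5272 + 0.2633i, |z|^2 = 0.3473
Iter 4: z = -0.4014 + -0.0443i, |z|^2 = 0.1631
Iter 5: z = -0.4508 + 0.2689i, |z|^2 = 0.2755
Iter 6: z = -0.4791 + -0.0091i, |z|^2 = 0.2296
Iter 7: z = -0.3806 + 0.2421i, |z|^2 = 0.2034
Iter 8: z = -0.5238 + 0.0491i, |z|^2 = 0.2768
Iter 9: z = -0.3381 + 0.1819i, |z|^2 = 0.1474
Iter 10: z = -0.5288 + 0.1103i, |z|^2 = 0.2918
Iter 11: z = -0.3425 + 0.1166i, |z|^2 = 0.1309

Answer: 12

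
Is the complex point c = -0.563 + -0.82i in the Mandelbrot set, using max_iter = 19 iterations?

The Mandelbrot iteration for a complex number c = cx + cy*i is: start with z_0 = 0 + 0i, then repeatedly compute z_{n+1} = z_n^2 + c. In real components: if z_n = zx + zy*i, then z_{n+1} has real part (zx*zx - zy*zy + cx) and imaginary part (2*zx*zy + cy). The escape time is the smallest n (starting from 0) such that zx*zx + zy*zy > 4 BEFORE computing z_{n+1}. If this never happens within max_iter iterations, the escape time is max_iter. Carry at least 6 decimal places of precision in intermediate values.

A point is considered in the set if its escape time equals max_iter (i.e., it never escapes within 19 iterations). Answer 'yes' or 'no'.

Answer: no

Derivation:
z_0 = 0 + 0i, c = -0.5630 + -0.8200i
Iter 1: z = -0.5630 + -0.8200i, |z|^2 = 0.9894
Iter 2: z = -0.9184 + 0.1033i, |z|^2 = 0.8542
Iter 3: z = 0.2698 + -1.0098i, |z|^2 = 1.0925
Iter 4: z = -1.5099 + -1.3650i, |z|^2 = 4.1428
Escaped at iteration 4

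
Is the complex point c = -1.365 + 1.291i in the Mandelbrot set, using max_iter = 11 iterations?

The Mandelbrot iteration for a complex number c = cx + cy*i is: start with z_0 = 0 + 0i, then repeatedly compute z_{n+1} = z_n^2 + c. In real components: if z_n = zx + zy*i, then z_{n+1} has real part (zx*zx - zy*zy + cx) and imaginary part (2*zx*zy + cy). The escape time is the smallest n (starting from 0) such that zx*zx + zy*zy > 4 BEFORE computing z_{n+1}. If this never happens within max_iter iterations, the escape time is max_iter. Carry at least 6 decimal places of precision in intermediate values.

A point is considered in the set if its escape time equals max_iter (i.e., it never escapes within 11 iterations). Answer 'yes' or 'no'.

Answer: no

Derivation:
z_0 = 0 + 0i, c = -1.3650 + 1.2910i
Iter 1: z = -1.3650 + 1.2910i, |z|^2 = 3.5299
Iter 2: z = -1.1685 + -2.2334i, |z|^2 = 6.3535
Escaped at iteration 2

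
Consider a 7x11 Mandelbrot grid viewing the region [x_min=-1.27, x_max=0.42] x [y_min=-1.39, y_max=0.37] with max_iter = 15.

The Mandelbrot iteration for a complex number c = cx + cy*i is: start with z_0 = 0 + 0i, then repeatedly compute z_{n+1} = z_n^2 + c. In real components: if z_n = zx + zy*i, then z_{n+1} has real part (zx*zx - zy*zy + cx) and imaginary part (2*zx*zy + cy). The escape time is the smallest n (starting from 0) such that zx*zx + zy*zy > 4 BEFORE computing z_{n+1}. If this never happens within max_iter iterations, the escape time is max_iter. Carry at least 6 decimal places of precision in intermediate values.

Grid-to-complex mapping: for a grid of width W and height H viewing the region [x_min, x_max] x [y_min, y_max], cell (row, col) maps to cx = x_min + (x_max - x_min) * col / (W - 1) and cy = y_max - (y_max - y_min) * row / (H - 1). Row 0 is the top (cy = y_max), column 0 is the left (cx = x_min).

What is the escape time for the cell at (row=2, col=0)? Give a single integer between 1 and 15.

z_0 = 0 + 0i, c = -1.2700 + 0.0180i
Iter 1: z = -1.2700 + 0.0180i, |z|^2 = 1.6132
Iter 2: z = 0.3426 + -0.0277i, |z|^2 = 0.1181
Iter 3: z = -1.1534 + -0.0010i, |z|^2 = 1.3304
Iter 4: z = 0.0604 + 0.0203i, |z|^2 = 0.0041
Iter 5: z = -1.2668 + 0.0204i, |z|^2 = 1.6051
Iter 6: z = 0.3343 + -0.0338i, |z|^2 = 0.1129
Iter 7: z = -1.1594 + -0.0046i, |z|^2 = 1.3442
Iter 8: z = 0.0742 + 0.0287i, |z|^2 = 0.0063
Iter 9: z = -1.2653 + 0.0223i, |z|^2 = 1.6015
Iter 10: z = 0.3305 + -0.0383i, |z|^2 = 0.1107
Iter 11: z = -1.1622 + -0.0073i, |z|^2 = 1.3508
Iter 12: z = 0.0807 + 0.0350i, |z|^2 = 0.0077
Iter 13: z = -1.2647 + 0.0237i, |z|^2 = 1.6001
Iter 14: z = 0.3290 + -0.0418i, |z|^2 = 0.1100

Answer: 15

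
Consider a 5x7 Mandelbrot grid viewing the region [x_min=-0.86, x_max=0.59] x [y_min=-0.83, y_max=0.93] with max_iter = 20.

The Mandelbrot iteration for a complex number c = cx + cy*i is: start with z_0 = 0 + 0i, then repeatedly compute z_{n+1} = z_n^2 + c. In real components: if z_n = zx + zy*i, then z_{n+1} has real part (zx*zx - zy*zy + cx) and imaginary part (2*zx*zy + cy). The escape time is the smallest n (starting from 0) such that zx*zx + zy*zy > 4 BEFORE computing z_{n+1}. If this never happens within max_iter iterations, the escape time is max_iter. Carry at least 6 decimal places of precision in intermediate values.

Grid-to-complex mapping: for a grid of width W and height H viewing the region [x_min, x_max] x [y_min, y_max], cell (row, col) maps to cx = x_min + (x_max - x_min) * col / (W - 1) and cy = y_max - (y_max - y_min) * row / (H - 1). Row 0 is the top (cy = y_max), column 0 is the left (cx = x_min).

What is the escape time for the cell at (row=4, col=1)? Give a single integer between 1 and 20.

z_0 = 0 + 0i, c = -0.4975 + -0.2433i
Iter 1: z = -0.4975 + -0.2433i, |z|^2 = 0.3067
Iter 2: z = -0.3092 + -0.0012i, |z|^2 = 0.0956
Iter 3: z = -0.4019 + -0.2426i, |z|^2 = 0.2204
Iter 4: z = -0.3948 + -0.0483i, |z|^2 = 0.1582
Iter 5: z = -0.3439 + -0.2052i, |z|^2 = 0.1604
Iter 6: z = -0.4213 + -0.1022i, |z|^2 = 0.1879
Iter 7: z = -0.3305 + -0.1572i, |z|^2 = 0.1339
Iter 8: z = -0.4130 + -0.1394i, |z|^2 = 0.1900
Iter 9: z = -0.3464 + -0.1282i, |z|^2 = 0.1364
Iter 10: z = -0.3940 + -0.1546i, |z|^2 = 0.1791
Iter 11: z = -0.3662 + -0.1216i, |z|^2 = 0.1489
Iter 12: z = -0.3782 + -0.1543i, |z|^2 = 0.1668
Iter 13: z = -0.3783 + -0.1266i, |z|^2 = 0.1591
Iter 14: z = -0.3704 + -0.1475i, |z|^2 = 0.1590
Iter 15: z = -0.3820 + -0.1340i, |z|^2 = 0.1639
Iter 16: z = -0.3695 + -0.1409i, |z|^2 = 0.1564
Iter 17: z = -0.3808 + -0.1392i, |z|^2 = 0.1644
Iter 18: z = -0.3718 + -0.1373i, |z|^2 = 0.1571
Iter 19: z = -0.3781 + -0.1412i, |z|^2 = 0.1629

Answer: 20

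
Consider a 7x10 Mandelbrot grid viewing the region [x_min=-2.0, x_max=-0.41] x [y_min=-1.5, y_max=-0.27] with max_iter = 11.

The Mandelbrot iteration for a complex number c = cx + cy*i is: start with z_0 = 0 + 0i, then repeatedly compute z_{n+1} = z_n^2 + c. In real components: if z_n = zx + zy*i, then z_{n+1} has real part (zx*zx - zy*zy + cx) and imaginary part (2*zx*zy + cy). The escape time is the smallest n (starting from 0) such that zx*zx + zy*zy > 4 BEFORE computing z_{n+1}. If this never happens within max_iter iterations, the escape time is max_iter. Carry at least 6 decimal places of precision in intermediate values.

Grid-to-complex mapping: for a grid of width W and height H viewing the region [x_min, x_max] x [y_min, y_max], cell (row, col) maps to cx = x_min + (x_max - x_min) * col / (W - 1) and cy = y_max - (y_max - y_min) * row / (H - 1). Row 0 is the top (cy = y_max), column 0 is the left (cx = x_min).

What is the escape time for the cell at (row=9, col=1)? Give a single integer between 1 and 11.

z_0 = 0 + 0i, c = -1.7350 + -1.5000i
Iter 1: z = -1.7350 + -1.5000i, |z|^2 = 5.2602
Escaped at iteration 1

Answer: 1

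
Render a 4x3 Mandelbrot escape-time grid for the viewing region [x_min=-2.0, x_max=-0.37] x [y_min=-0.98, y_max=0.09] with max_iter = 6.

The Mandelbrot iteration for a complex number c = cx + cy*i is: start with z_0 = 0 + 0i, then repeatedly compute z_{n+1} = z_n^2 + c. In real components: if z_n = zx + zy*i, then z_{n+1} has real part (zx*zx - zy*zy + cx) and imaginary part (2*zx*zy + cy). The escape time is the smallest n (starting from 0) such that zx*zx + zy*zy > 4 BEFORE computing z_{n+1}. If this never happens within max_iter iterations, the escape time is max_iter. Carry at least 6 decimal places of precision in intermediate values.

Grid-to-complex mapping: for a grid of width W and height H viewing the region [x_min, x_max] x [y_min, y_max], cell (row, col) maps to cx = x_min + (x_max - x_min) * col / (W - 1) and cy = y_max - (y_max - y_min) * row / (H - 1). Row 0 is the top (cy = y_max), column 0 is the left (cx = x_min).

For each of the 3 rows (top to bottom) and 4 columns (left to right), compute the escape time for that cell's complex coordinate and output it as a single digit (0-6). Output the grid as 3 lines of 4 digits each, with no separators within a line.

(row=0, col=0): c = -2.0000 + 0.0900i → escape time 1
(row=0, col=1): c = -1.4567 + 0.0900i → escape time 6
(row=0, col=2): c = -0.9133 + 0.0900i → escape time 6
(row=0, col=3): c = -0.3700 + 0.0900i → escape time 6
(row=1, col=0): c = -2.0000 + -0.4450i → escape time 1
(row=1, col=1): c = -1.4567 + -0.4450i → escape time 4
(row=1, col=2): c = -0.9133 + -0.4450i → escape time 6
(row=1, col=3): c = -0.3700 + -0.4450i → escape time 6
(row=2, col=0): c = -2.0000 + -0.9800i → escape time 1
(row=2, col=1): c = -1.4567 + -0.9800i → escape time 3
(row=2, col=2): c = -0.9133 + -0.9800i → escape time 3
(row=2, col=3): c = -0.3700 + -0.9800i → escape time 5

Answer: 1666
1466
1335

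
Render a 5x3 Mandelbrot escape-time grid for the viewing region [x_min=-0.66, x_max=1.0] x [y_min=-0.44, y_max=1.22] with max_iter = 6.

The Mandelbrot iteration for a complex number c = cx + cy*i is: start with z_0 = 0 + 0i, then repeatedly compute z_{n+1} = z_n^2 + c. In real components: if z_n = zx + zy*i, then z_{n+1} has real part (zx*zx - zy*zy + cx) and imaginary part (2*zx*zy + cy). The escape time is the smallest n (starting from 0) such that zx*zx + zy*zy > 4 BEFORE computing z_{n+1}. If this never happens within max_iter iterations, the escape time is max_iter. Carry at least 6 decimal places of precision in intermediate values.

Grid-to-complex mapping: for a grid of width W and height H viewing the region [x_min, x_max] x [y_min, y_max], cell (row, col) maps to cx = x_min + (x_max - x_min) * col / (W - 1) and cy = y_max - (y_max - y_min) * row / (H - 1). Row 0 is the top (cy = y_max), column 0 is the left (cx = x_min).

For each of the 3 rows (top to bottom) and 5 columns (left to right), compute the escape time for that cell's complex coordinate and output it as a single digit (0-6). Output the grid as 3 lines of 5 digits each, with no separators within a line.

(row=0, col=0): c = -0.6600 + 1.2200i → escape time 3
(row=0, col=1): c = -0.2450 + 1.2200i → escape time 3
(row=0, col=2): c = 0.1700 + 1.2200i → escape time 2
(row=0, col=3): c = 0.5850 + 1.2200i → escape time 2
(row=0, col=4): c = 1.0000 + 1.2200i → escape time 2
(row=1, col=0): c = -0.6600 + 0.3900i → escape time 6
(row=1, col=1): c = -0.2450 + 0.3900i → escape time 6
(row=1, col=2): c = 0.1700 + 0.3900i → escape time 6
(row=1, col=3): c = 0.5850 + 0.3900i → escape time 4
(row=1, col=4): c = 1.0000 + 0.3900i → escape time 2
(row=2, col=0): c = -0.6600 + -0.4400i → escape time 6
(row=2, col=1): c = -0.2450 + -0.4400i → escape time 6
(row=2, col=2): c = 0.1700 + -0.4400i → escape time 6
(row=2, col=3): c = 0.5850 + -0.4400i → escape time 4
(row=2, col=4): c = 1.0000 + -0.4400i → escape time 2

Answer: 33222
66642
66642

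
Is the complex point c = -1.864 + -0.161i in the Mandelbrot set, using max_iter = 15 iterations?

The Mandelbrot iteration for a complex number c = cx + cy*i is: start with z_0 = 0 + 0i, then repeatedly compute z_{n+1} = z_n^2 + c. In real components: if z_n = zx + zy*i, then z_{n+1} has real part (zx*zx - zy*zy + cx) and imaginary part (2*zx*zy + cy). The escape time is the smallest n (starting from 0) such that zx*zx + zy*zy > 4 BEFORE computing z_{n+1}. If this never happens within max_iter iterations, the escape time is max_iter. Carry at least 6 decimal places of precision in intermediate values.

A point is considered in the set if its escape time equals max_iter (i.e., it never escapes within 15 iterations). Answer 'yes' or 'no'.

z_0 = 0 + 0i, c = -1.8640 + -0.1610i
Iter 1: z = -1.8640 + -0.1610i, |z|^2 = 3.5004
Iter 2: z = 1.5846 + 0.4392i, |z|^2 = 2.7038
Iter 3: z = 0.4540 + 1.2309i, |z|^2 = 1.7212
Iter 4: z = -3.1731 + 0.9566i, |z|^2 = 10.9834
Escaped at iteration 4

Answer: no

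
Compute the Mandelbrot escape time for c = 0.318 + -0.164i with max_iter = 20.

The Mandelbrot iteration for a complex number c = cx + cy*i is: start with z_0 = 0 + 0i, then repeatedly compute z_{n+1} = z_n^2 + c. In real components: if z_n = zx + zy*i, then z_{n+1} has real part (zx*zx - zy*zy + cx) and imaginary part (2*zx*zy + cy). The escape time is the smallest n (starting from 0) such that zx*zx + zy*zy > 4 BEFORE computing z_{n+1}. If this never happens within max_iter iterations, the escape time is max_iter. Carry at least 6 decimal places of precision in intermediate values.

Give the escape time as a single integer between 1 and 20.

z_0 = 0 + 0i, c = 0.3180 + -0.1640i
Iter 1: z = 0.3180 + -0.1640i, |z|^2 = 0.1280
Iter 2: z = 0.3922 + -0.2683i, |z|^2 = 0.2258
Iter 3: z = 0.3999 + -0.3745i, |z|^2 = 0.3001
Iter 4: z = 0.3377 + -0.4635i, |z|^2 = 0.3288
Iter 5: z = 0.2172 + -0.4770i, |z|^2 = 0.2747
Iter 6: z = 0.1377 + -0.3712i, |z|^2 = 0.1567
Iter 7: z = 0.1992 + -0.2662i, |z|^2 = 0.1105
Iter 8: z = 0.2868 + -0.2700i, |z|^2 = 0.1552
Iter 9: z = 0.3273 + -0.3189i, |z|^2 = 0.2088
Iter 10: z = 0.3235 + -0.3728i, |z|^2 = 0.2436
Iter 11: z = 0.2837 + -0.4052i, |z|^2 = 0.2446
Iter 12: z = 0.2343 + -0.3939i, |z|^2 = 0.2100
Iter 13: z = 0.2178 + -0.3486i, |z|^2 = 0.1689
Iter 14: z = 0.2439 + -0.3158i, |z|^2 = 0.1592
Iter 15: z = 0.2778 + -0.3181i, |z|^2 = 0.1783
Iter 16: z = 0.2940 + -0.3407i, |z|^2 = 0.2025
Iter 17: z = 0.2883 + -0.3643i, |z|^2 = 0.2159
Iter 18: z = 0.2684 + -0.3741i, |z|^2 = 0.2120
Iter 19: z = 0.2501 + -0.3648i, |z|^2 = 0.1957

Answer: 20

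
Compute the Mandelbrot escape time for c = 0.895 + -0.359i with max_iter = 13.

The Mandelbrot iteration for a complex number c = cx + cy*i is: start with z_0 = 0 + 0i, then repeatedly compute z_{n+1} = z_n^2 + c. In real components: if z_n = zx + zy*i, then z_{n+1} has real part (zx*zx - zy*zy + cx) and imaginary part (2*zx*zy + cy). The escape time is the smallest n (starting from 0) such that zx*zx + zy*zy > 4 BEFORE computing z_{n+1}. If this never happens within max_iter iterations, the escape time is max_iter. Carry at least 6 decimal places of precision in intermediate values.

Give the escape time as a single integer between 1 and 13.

z_0 = 0 + 0i, c = 0.8950 + -0.3590i
Iter 1: z = 0.8950 + -0.3590i, |z|^2 = 0.9299
Iter 2: z = 1.5671 + -1.0016i, |z|^2 = 3.4592
Iter 3: z = 2.3477 + -3.4983i, |z|^2 = 17.7501
Escaped at iteration 3

Answer: 3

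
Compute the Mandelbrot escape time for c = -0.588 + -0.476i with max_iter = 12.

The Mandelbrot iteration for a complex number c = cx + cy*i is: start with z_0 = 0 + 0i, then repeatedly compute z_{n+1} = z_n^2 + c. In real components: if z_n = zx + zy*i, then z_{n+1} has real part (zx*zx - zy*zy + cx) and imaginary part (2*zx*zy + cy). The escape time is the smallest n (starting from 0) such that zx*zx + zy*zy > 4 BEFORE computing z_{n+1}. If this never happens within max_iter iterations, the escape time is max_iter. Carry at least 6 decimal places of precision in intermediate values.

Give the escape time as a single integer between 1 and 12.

z_0 = 0 + 0i, c = -0.5880 + -0.4760i
Iter 1: z = -0.5880 + -0.4760i, |z|^2 = 0.5723
Iter 2: z = -0.4688 + 0.0838i, |z|^2 = 0.2268
Iter 3: z = -0.3752 + -0.5546i, |z|^2 = 0.4483
Iter 4: z = -0.7547 + -0.0598i, |z|^2 = 0.5732
Iter 5: z = -0.0219 + -0.3857i, |z|^2 = 0.1492
Iter 6: z = -0.7363 + -0.4591i, |z|^2 = 0.7528
Iter 7: z = -0.2567 + 0.2000i, |z|^2 = 0.1059
Iter 8: z = -0.5621 + -0.5787i, |z|^2 = 0.6508
Iter 9: z = -0.6069 + 0.1746i, |z|^2 = 0.3988
Iter 10: z = -0.2502 + -0.6879i, |z|^2 = 0.5357
Iter 11: z = -0.9986 + -0.1318i, |z|^2 = 1.0145

Answer: 12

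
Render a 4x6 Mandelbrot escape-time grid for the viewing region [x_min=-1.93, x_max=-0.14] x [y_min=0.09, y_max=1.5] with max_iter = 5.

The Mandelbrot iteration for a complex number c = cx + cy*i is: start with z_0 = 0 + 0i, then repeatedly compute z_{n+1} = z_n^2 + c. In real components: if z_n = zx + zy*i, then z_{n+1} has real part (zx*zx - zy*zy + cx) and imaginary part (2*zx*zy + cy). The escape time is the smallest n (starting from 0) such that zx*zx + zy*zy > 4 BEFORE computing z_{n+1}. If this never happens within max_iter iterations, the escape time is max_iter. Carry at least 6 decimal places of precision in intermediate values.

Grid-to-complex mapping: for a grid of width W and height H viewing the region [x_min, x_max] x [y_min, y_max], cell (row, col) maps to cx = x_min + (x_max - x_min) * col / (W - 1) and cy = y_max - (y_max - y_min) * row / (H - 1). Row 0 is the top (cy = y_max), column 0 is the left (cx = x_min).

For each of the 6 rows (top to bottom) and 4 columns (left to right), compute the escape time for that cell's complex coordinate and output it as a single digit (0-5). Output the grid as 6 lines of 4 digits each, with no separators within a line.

Answer: 1122
1233
1345
1355
3555
4555

Derivation:
(row=0, col=0): c = -1.9300 + 1.5000i → escape time 1
(row=0, col=1): c = -1.3333 + 1.5000i → escape time 1
(row=0, col=2): c = -0.7367 + 1.5000i → escape time 2
(row=0, col=3): c = -0.1400 + 1.5000i → escape time 2
(row=1, col=0): c = -1.9300 + 1.2180i → escape time 1
(row=1, col=1): c = -1.3333 + 1.2180i → escape time 2
(row=1, col=2): c = -0.7367 + 1.2180i → escape time 3
(row=1, col=3): c = -0.1400 + 1.2180i → escape time 3
(row=2, col=0): c = -1.9300 + 0.9360i → escape time 1
(row=2, col=1): c = -1.3333 + 0.9360i → escape time 3
(row=2, col=2): c = -0.7367 + 0.9360i → escape time 4
(row=2, col=3): c = -0.1400 + 0.9360i → escape time 5
(row=3, col=0): c = -1.9300 + 0.6540i → escape time 1
(row=3, col=1): c = -1.3333 + 0.6540i → escape time 3
(row=3, col=2): c = -0.7367 + 0.6540i → escape time 5
(row=3, col=3): c = -0.1400 + 0.6540i → escape time 5
(row=4, col=0): c = -1.9300 + 0.3720i → escape time 3
(row=4, col=1): c = -1.3333 + 0.3720i → escape time 5
(row=4, col=2): c = -0.7367 + 0.3720i → escape time 5
(row=4, col=3): c = -0.1400 + 0.3720i → escape time 5
(row=5, col=0): c = -1.9300 + 0.0900i → escape time 4
(row=5, col=1): c = -1.3333 + 0.0900i → escape time 5
(row=5, col=2): c = -0.7367 + 0.0900i → escape time 5
(row=5, col=3): c = -0.1400 + 0.0900i → escape time 5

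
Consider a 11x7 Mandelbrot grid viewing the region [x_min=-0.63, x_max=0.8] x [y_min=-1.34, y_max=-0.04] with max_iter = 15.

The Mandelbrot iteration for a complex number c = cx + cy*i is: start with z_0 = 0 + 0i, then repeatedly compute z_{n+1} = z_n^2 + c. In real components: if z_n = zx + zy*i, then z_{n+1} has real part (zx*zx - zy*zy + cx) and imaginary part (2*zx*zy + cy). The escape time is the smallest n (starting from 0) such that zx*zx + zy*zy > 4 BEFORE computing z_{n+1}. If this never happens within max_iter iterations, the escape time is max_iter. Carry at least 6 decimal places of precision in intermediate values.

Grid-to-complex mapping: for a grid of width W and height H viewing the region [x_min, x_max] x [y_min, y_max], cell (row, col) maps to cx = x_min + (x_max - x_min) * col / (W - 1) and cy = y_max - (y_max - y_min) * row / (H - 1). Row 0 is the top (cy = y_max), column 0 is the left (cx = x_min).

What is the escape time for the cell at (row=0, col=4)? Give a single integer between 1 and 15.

z_0 = 0 + 0i, c = -0.0580 + -0.0400i
Iter 1: z = -0.0580 + -0.0400i, |z|^2 = 0.0050
Iter 2: z = -0.0562 + -0.0354i, |z|^2 = 0.0044
Iter 3: z = -0.0561 + -0.0360i, |z|^2 = 0.0044
Iter 4: z = -0.0562 + -0.0360i, |z|^2 = 0.0044
Iter 5: z = -0.0561 + -0.0360i, |z|^2 = 0.0044
Iter 6: z = -0.0561 + -0.0360i, |z|^2 = 0.0044
Iter 7: z = -0.0561 + -0.0360i, |z|^2 = 0.0044
Iter 8: z = -0.0561 + -0.0360i, |z|^2 = 0.0044
Iter 9: z = -0.0561 + -0.0360i, |z|^2 = 0.0044
Iter 10: z = -0.0561 + -0.0360i, |z|^2 = 0.0044
Iter 11: z = -0.0561 + -0.0360i, |z|^2 = 0.0044
Iter 12: z = -0.0561 + -0.0360i, |z|^2 = 0.0044
Iter 13: z = -0.0561 + -0.0360i, |z|^2 = 0.0044
Iter 14: z = -0.0561 + -0.0360i, |z|^2 = 0.0044

Answer: 15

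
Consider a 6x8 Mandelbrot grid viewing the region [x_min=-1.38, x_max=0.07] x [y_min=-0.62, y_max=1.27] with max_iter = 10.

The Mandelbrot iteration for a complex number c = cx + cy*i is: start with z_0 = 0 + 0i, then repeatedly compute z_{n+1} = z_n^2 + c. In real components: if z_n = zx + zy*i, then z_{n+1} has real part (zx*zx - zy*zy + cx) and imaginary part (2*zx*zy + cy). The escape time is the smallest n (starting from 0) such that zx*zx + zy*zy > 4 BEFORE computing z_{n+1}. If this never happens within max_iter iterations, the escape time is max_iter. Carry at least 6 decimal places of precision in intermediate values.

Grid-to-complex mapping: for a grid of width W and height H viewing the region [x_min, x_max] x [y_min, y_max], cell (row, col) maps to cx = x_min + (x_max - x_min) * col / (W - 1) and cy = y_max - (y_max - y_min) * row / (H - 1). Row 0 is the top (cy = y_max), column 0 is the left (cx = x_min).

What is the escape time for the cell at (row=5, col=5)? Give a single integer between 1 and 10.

Answer: 10

Derivation:
z_0 = 0 + 0i, c = 0.0700 + -0.0800i
Iter 1: z = 0.0700 + -0.0800i, |z|^2 = 0.0113
Iter 2: z = 0.0685 + -0.0912i, |z|^2 = 0.0130
Iter 3: z = 0.0664 + -0.0925i, |z|^2 = 0.0130
Iter 4: z = 0.0659 + -0.0923i, |z|^2 = 0.0129
Iter 5: z = 0.0658 + -0.0922i, |z|^2 = 0.0128
Iter 6: z = 0.0658 + -0.0921i, |z|^2 = 0.0128
Iter 7: z = 0.0658 + -0.0921i, |z|^2 = 0.0128
Iter 8: z = 0.0658 + -0.0921i, |z|^2 = 0.0128
Iter 9: z = 0.0658 + -0.0921i, |z|^2 = 0.0128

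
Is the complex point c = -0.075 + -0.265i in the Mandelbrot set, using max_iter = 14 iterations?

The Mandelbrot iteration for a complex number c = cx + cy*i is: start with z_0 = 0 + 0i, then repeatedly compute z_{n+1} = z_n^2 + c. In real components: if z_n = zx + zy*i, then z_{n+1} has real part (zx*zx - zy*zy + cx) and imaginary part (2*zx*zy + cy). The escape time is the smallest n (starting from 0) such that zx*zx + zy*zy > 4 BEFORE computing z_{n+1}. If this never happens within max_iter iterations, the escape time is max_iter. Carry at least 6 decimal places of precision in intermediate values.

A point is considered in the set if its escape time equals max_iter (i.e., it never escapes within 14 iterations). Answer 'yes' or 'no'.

Answer: yes

Derivation:
z_0 = 0 + 0i, c = -0.0750 + -0.2650i
Iter 1: z = -0.0750 + -0.2650i, |z|^2 = 0.0759
Iter 2: z = -0.1396 + -0.2253i, |z|^2 = 0.0702
Iter 3: z = -0.1062 + -0.2021i, |z|^2 = 0.0521
Iter 4: z = -0.1046 + -0.2221i, |z|^2 = 0.0602
Iter 5: z = -0.1134 + -0.2186i, |z|^2 = 0.0606
Iter 6: z = -0.1099 + -0.2154i, |z|^2 = 0.0585
Iter 7: z = -0.1093 + -0.2176i, |z|^2 = 0.0593
Iter 8: z = -0.1104 + -0.2174i, |z|^2 = 0.0595
Iter 9: z = -0.1101 + -0.2170i, |z|^2 = 0.0592
Iter 10: z = -0.1100 + -0.2172i, |z|^2 = 0.0593
Iter 11: z = -0.1101 + -0.2172i, |z|^2 = 0.0593
Iter 12: z = -0.1101 + -0.2172i, |z|^2 = 0.0593
Iter 13: z = -0.1100 + -0.2172i, |z|^2 = 0.0593
Did not escape in 14 iterations → in set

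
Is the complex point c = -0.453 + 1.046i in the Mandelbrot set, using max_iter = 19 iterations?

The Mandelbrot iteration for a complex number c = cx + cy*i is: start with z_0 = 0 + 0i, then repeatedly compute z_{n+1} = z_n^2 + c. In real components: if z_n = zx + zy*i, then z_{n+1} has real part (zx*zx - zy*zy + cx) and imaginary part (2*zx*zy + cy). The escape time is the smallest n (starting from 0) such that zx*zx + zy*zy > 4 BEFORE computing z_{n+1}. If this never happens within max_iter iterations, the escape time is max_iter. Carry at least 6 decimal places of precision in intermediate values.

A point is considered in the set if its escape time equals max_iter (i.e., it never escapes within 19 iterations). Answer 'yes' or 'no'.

Answer: no

Derivation:
z_0 = 0 + 0i, c = -0.4530 + 1.0460i
Iter 1: z = -0.4530 + 1.0460i, |z|^2 = 1.2993
Iter 2: z = -1.3419 + 0.0983i, |z|^2 = 1.8104
Iter 3: z = 1.3380 + 0.7821i, |z|^2 = 2.4021
Iter 4: z = 0.7257 + 3.1390i, |z|^2 = 10.3800
Escaped at iteration 4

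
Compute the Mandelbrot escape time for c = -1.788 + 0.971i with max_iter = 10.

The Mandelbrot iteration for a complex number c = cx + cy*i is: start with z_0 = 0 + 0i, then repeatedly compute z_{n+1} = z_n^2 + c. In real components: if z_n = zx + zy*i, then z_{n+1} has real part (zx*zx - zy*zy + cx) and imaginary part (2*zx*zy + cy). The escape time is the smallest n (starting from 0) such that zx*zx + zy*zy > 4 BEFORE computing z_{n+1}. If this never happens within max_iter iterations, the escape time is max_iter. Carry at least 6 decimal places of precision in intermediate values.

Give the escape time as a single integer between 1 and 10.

Answer: 1

Derivation:
z_0 = 0 + 0i, c = -1.7880 + 0.9710i
Iter 1: z = -1.7880 + 0.9710i, |z|^2 = 4.1398
Escaped at iteration 1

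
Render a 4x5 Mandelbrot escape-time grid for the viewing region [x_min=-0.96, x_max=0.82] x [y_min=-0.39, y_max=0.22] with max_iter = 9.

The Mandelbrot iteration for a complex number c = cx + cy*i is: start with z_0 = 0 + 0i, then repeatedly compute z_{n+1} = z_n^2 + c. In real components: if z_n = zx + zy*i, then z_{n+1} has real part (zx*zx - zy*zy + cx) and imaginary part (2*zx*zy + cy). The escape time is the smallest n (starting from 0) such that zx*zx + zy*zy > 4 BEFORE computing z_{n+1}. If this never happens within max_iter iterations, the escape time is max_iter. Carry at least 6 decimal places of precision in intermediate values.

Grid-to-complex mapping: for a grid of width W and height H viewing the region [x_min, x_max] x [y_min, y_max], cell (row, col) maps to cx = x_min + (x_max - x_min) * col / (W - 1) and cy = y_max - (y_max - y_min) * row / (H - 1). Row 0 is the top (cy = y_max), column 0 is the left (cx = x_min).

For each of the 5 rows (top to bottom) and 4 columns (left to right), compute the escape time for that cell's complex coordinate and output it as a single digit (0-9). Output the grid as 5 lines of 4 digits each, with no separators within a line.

(row=0, col=0): c = -0.9600 + 0.2200i → escape time 9
(row=0, col=1): c = -0.3667 + 0.2200i → escape time 9
(row=0, col=2): c = 0.2267 + 0.2200i → escape time 9
(row=0, col=3): c = 0.8200 + 0.2200i → escape time 3
(row=1, col=0): c = -0.9600 + 0.0675i → escape time 9
(row=1, col=1): c = -0.3667 + 0.0675i → escape time 9
(row=1, col=2): c = 0.2267 + 0.0675i → escape time 9
(row=1, col=3): c = 0.8200 + 0.0675i → escape time 3
(row=2, col=0): c = -0.9600 + -0.0850i → escape time 9
(row=2, col=1): c = -0.3667 + -0.0850i → escape time 9
(row=2, col=2): c = 0.2267 + -0.0850i → escape time 9
(row=2, col=3): c = 0.8200 + -0.0850i → escape time 3
(row=3, col=0): c = -0.9600 + -0.2375i → escape time 9
(row=3, col=1): c = -0.3667 + -0.2375i → escape time 9
(row=3, col=2): c = 0.2267 + -0.2375i → escape time 9
(row=3, col=3): c = 0.8200 + -0.2375i → escape time 3
(row=4, col=0): c = -0.9600 + -0.3900i → escape time 7
(row=4, col=1): c = -0.3667 + -0.3900i → escape time 9
(row=4, col=2): c = 0.2267 + -0.3900i → escape time 9
(row=4, col=3): c = 0.8200 + -0.3900i → escape time 3

Answer: 9993
9993
9993
9993
7993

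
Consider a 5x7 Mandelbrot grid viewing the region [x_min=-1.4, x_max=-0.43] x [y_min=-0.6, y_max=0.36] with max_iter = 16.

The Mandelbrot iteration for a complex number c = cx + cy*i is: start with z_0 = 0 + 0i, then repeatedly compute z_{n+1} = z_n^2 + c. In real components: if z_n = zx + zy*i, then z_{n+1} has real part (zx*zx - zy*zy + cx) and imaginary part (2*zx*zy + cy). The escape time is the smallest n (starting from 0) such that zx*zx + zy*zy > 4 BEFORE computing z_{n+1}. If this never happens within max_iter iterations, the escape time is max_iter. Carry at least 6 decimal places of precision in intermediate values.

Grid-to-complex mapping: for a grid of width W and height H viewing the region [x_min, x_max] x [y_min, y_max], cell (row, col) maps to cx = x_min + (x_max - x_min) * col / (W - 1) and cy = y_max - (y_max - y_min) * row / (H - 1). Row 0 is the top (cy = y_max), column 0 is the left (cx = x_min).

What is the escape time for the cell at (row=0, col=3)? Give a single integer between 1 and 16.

Answer: 16

Derivation:
z_0 = 0 + 0i, c = -0.6725 + 0.3600i
Iter 1: z = -0.6725 + 0.3600i, |z|^2 = 0.5819
Iter 2: z = -0.3498 + -0.1242i, |z|^2 = 0.1378
Iter 3: z = -0.5655 + 0.4469i, |z|^2 = 0.5196
Iter 4: z = -0.5524 + -0.1455i, |z|^2 = 0.3263
Iter 5: z = -0.3885 + 0.5207i, |z|^2 = 0.4221
Iter 6: z = -0.7927 + -0.0446i, |z|^2 = 0.6304
Iter 7: z = -0.0461 + 0.4308i, |z|^2 = 0.1877
Iter 8: z = -0.8559 + 0.3203i, |z|^2 = 0.8352
Iter 9: z = -0.0425 + -0.1882i, |z|^2 = 0.0372
Iter 10: z = -0.7061 + 0.3760i, |z|^2 = 0.6400
Iter 11: z = -0.3152 + -0.1710i, |z|^2 = 0.1286
Iter 12: z = -0.6024 + 0.4678i, |z|^2 = 0.5817
Iter 13: z = -0.5285 + -0.2036i, |z|^2 = 0.3208
Iter 14: z = -0.4346 + 0.5752i, |z|^2 = 0.5197
Iter 15: z = -0.8144 + -0.1400i, |z|^2 = 0.6829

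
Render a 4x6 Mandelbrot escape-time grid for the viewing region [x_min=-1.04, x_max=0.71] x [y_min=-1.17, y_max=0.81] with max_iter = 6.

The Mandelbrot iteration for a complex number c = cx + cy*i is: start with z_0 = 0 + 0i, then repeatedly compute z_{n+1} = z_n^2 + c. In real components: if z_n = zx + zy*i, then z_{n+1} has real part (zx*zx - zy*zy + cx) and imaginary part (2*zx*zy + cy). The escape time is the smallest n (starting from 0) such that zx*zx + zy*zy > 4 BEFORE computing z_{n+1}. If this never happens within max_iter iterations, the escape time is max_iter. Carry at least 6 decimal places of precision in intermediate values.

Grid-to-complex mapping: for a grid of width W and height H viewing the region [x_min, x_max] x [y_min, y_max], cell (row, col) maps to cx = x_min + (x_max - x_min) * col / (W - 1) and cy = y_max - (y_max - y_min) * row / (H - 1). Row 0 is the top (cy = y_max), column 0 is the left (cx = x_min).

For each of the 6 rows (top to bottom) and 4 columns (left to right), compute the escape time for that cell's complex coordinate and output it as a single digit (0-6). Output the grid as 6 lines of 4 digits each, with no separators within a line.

Answer: 3652
6663
6663
6663
3663
3332

Derivation:
(row=0, col=0): c = -1.0400 + 0.8100i → escape time 3
(row=0, col=1): c = -0.4567 + 0.8100i → escape time 6
(row=0, col=2): c = 0.1267 + 0.8100i → escape time 5
(row=0, col=3): c = 0.7100 + 0.8100i → escape time 2
(row=1, col=0): c = -1.0400 + 0.4140i → escape time 6
(row=1, col=1): c = -0.4567 + 0.4140i → escape time 6
(row=1, col=2): c = 0.1267 + 0.4140i → escape time 6
(row=1, col=3): c = 0.7100 + 0.4140i → escape time 3
(row=2, col=0): c = -1.0400 + 0.0180i → escape time 6
(row=2, col=1): c = -0.4567 + 0.0180i → escape time 6
(row=2, col=2): c = 0.1267 + 0.0180i → escape time 6
(row=2, col=3): c = 0.7100 + 0.0180i → escape time 3
(row=3, col=0): c = -1.0400 + -0.3780i → escape time 6
(row=3, col=1): c = -0.4567 + -0.3780i → escape time 6
(row=3, col=2): c = 0.1267 + -0.3780i → escape time 6
(row=3, col=3): c = 0.7100 + -0.3780i → escape time 3
(row=4, col=0): c = -1.0400 + -0.7740i → escape time 3
(row=4, col=1): c = -0.4567 + -0.7740i → escape time 6
(row=4, col=2): c = 0.1267 + -0.7740i → escape time 6
(row=4, col=3): c = 0.7100 + -0.7740i → escape time 3
(row=5, col=0): c = -1.0400 + -1.1700i → escape time 3
(row=5, col=1): c = -0.4567 + -1.1700i → escape time 3
(row=5, col=2): c = 0.1267 + -1.1700i → escape time 3
(row=5, col=3): c = 0.7100 + -1.1700i → escape time 2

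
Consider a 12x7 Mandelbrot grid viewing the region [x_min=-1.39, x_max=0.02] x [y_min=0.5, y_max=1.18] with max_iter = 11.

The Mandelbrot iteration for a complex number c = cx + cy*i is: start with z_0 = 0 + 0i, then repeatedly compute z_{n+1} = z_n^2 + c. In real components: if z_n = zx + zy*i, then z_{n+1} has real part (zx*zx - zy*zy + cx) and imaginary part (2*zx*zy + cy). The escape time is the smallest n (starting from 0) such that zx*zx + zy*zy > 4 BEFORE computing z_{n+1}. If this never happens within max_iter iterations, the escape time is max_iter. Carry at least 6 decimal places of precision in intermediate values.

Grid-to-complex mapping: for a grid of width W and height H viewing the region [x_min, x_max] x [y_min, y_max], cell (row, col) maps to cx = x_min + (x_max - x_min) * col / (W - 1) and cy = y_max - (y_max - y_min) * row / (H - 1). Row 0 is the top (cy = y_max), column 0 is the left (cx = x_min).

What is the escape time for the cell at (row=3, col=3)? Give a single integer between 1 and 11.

z_0 = 0 + 0i, c = -1.0055 + 0.8400i
Iter 1: z = -1.0055 + 0.8400i, |z|^2 = 1.7165
Iter 2: z = -0.7001 + -0.8492i, |z|^2 = 1.2112
Iter 3: z = -1.2364 + 2.0290i, |z|^2 = 5.6456
Escaped at iteration 3

Answer: 3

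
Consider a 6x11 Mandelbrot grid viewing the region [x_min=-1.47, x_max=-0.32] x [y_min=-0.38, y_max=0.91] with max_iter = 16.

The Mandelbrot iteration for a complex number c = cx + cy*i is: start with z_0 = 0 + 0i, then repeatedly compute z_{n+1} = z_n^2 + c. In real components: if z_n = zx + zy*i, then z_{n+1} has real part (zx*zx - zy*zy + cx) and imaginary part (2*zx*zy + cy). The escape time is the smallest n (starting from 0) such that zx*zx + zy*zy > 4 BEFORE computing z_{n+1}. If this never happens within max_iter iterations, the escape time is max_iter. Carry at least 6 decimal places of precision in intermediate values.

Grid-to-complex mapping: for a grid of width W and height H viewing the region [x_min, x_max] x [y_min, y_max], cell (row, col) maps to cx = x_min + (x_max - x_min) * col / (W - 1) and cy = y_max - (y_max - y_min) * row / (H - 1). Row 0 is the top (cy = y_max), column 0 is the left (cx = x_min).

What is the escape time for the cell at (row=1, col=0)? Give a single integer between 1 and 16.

Answer: 3

Derivation:
z_0 = 0 + 0i, c = -1.4700 + 0.7810i
Iter 1: z = -1.4700 + 0.7810i, |z|^2 = 2.7709
Iter 2: z = 0.0809 + -1.5151i, |z|^2 = 2.3022
Iter 3: z = -3.7591 + 0.5357i, |z|^2 = 14.4178
Escaped at iteration 3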